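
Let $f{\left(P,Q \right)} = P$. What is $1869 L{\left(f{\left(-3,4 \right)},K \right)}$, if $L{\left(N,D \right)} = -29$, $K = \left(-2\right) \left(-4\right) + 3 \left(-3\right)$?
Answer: $-54201$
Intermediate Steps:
$K = -1$ ($K = 8 - 9 = -1$)
$1869 L{\left(f{\left(-3,4 \right)},K \right)} = 1869 \left(-29\right) = -54201$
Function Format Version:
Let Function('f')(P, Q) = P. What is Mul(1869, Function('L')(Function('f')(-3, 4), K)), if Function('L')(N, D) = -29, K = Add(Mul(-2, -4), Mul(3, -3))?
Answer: -54201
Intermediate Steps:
K = -1 (K = Add(8, -9) = -1)
Mul(1869, Function('L')(Function('f')(-3, 4), K)) = Mul(1869, -29) = -54201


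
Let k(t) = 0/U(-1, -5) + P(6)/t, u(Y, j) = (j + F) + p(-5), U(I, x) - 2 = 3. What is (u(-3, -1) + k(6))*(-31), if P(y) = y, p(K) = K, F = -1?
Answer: 186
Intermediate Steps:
U(I, x) = 5 (U(I, x) = 2 + 3 = 5)
u(Y, j) = -6 + j (u(Y, j) = (j - 1) - 5 = (-1 + j) - 5 = -6 + j)
k(t) = 6/t (k(t) = 0/5 + 6/t = 0*(⅕) + 6/t = 0 + 6/t = 6/t)
(u(-3, -1) + k(6))*(-31) = ((-6 - 1) + 6/6)*(-31) = (-7 + 6*(⅙))*(-31) = (-7 + 1)*(-31) = -6*(-31) = 186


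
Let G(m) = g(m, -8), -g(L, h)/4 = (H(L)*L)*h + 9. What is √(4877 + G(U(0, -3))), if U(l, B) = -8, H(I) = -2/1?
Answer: √5353 ≈ 73.164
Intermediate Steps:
H(I) = -2 (H(I) = -2*1 = -2)
g(L, h) = -36 + 8*L*h (g(L, h) = -4*((-2*L)*h + 9) = -4*(-2*L*h + 9) = -4*(9 - 2*L*h) = -36 + 8*L*h)
G(m) = -36 - 64*m (G(m) = -36 + 8*m*(-8) = -36 - 64*m)
√(4877 + G(U(0, -3))) = √(4877 + (-36 - 64*(-8))) = √(4877 + (-36 + 512)) = √(4877 + 476) = √5353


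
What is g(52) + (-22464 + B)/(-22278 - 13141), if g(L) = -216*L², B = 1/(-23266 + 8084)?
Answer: -314069128424063/537731258 ≈ -5.8406e+5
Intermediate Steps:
B = -1/15182 (B = 1/(-15182) = -1/15182 ≈ -6.5867e-5)
g(52) + (-22464 + B)/(-22278 - 13141) = -216*52² + (-22464 - 1/15182)/(-22278 - 13141) = -216*2704 - 341048449/15182/(-35419) = -584064 - 341048449/15182*(-1/35419) = -584064 + 341048449/537731258 = -314069128424063/537731258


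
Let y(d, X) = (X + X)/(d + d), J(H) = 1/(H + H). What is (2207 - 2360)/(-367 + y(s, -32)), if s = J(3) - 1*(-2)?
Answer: 1989/4963 ≈ 0.40077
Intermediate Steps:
J(H) = 1/(2*H)
s = 13/6 (s = (1/2)/3 - 1*(-2) = (1/2)*(1/3) + 2 = 1/6 + 2 = 13/6 ≈ 2.1667)
y(d, X) = X/d (y(d, X) = (2*X)/((2*d)) = (2*X)*(1/(2*d)) = X/d)
(2207 - 2360)/(-367 + y(s, -32)) = (2207 - 2360)/(-367 - 32/13/6) = -153/(-367 - 32*6/13) = -153/(-367 - 192/13) = -153/(-4963/13) = -153*(-13/4963) = 1989/4963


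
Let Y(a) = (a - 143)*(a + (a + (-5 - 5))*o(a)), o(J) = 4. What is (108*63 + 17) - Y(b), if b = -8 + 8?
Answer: 1101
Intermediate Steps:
b = 0
Y(a) = (-143 + a)*(-40 + 5*a) (Y(a) = (a - 143)*(a + (a + (-5 - 5))*4) = (-143 + a)*(a + (a - 10)*4) = (-143 + a)*(a + (-10 + a)*4) = (-143 + a)*(a + (-40 + 4*a)) = (-143 + a)*(-40 + 5*a))
(108*63 + 17) - Y(b) = (108*63 + 17) - (5720 - 755*0 + 5*0²) = (6804 + 17) - (5720 + 0 + 5*0) = 6821 - (5720 + 0 + 0) = 6821 - 1*5720 = 6821 - 5720 = 1101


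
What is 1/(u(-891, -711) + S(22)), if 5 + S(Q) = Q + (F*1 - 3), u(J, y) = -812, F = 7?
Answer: -1/791 ≈ -0.0012642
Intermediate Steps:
S(Q) = -1 + Q (S(Q) = -5 + (Q + (7*1 - 3)) = -5 + (Q + (7 - 3)) = -5 + (Q + 4) = -5 + (4 + Q) = -1 + Q)
1/(u(-891, -711) + S(22)) = 1/(-812 + (-1 + 22)) = 1/(-812 + 21) = 1/(-791) = -1/791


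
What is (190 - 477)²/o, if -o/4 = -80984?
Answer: 82369/323936 ≈ 0.25428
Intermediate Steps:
o = 323936 (o = -4*(-80984) = 323936)
(190 - 477)²/o = (190 - 477)²/323936 = (-287)²*(1/323936) = 82369*(1/323936) = 82369/323936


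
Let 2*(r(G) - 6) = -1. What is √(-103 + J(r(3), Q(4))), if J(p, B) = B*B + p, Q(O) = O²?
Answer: √634/2 ≈ 12.590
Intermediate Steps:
r(G) = 11/2 (r(G) = 6 + (½)*(-1) = 6 - ½ = 11/2)
J(p, B) = p + B² (J(p, B) = B² + p = p + B²)
√(-103 + J(r(3), Q(4))) = √(-103 + (11/2 + (4²)²)) = √(-103 + (11/2 + 16²)) = √(-103 + (11/2 + 256)) = √(-103 + 523/2) = √(317/2) = √634/2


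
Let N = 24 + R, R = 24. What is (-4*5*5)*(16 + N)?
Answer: -6400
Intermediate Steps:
N = 48 (N = 24 + 24 = 48)
(-4*5*5)*(16 + N) = (-4*5*5)*(16 + 48) = -20*5*64 = -100*64 = -6400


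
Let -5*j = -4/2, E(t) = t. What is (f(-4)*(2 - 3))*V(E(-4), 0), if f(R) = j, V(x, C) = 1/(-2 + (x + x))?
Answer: 1/25 ≈ 0.040000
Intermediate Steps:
V(x, C) = 1/(-2 + 2*x)
j = ⅖ (j = -(-4)/(5*2) = -⅕*(-2) = ⅖ ≈ 0.40000)
f(R) = ⅖
(f(-4)*(2 - 3))*V(E(-4), 0) = (2*(2 - 3)/5)*(1/(2*(-1 - 4))) = ((⅖)*(-1))*((½)/(-5)) = -(-1)/(5*5) = -⅖*(-⅒) = 1/25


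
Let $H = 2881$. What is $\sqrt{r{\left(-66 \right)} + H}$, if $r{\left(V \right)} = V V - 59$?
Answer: $\sqrt{7178} \approx 84.723$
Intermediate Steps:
$r{\left(V \right)} = -59 + V^{2}$ ($r{\left(V \right)} = V^{2} - 59 = -59 + V^{2}$)
$\sqrt{r{\left(-66 \right)} + H} = \sqrt{\left(-59 + \left(-66\right)^{2}\right) + 2881} = \sqrt{\left(-59 + 4356\right) + 2881} = \sqrt{4297 + 2881} = \sqrt{7178}$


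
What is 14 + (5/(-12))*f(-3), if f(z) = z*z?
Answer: 41/4 ≈ 10.250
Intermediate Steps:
f(z) = z²
14 + (5/(-12))*f(-3) = 14 + (5/(-12))*(-3)² = 14 + (5*(-1/12))*9 = 14 - 5/12*9 = 14 - 15/4 = 41/4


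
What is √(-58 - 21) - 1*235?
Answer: -235 + I*√79 ≈ -235.0 + 8.8882*I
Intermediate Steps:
√(-58 - 21) - 1*235 = √(-79) - 235 = I*√79 - 235 = -235 + I*√79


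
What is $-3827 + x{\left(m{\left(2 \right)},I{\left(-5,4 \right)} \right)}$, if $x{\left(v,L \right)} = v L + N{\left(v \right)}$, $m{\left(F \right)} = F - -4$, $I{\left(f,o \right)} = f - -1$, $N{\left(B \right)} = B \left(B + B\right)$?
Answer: $-3779$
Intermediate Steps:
$N{\left(B \right)} = 2 B^{2}$ ($N{\left(B \right)} = B 2 B = 2 B^{2}$)
$I{\left(f,o \right)} = 1 + f$ ($I{\left(f,o \right)} = f + 1 = 1 + f$)
$m{\left(F \right)} = 4 + F$ ($m{\left(F \right)} = F + 4 = 4 + F$)
$x{\left(v,L \right)} = 2 v^{2} + L v$ ($x{\left(v,L \right)} = v L + 2 v^{2} = L v + 2 v^{2} = 2 v^{2} + L v$)
$-3827 + x{\left(m{\left(2 \right)},I{\left(-5,4 \right)} \right)} = -3827 + \left(4 + 2\right) \left(\left(1 - 5\right) + 2 \left(4 + 2\right)\right) = -3827 + 6 \left(-4 + 2 \cdot 6\right) = -3827 + 6 \left(-4 + 12\right) = -3827 + 6 \cdot 8 = -3827 + 48 = -3779$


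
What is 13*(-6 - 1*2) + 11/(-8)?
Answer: -843/8 ≈ -105.38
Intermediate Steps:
13*(-6 - 1*2) + 11/(-8) = 13*(-6 - 2) + 11*(-⅛) = 13*(-8) - 11/8 = -104 - 11/8 = -843/8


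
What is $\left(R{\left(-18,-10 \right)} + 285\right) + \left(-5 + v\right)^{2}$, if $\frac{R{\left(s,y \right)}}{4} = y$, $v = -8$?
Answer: $414$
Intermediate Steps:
$R{\left(s,y \right)} = 4 y$
$\left(R{\left(-18,-10 \right)} + 285\right) + \left(-5 + v\right)^{2} = \left(4 \left(-10\right) + 285\right) + \left(-5 - 8\right)^{2} = \left(-40 + 285\right) + \left(-13\right)^{2} = 245 + 169 = 414$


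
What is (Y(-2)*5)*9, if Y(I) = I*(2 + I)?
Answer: 0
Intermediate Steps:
(Y(-2)*5)*9 = (-2*(2 - 2)*5)*9 = (-2*0*5)*9 = (0*5)*9 = 0*9 = 0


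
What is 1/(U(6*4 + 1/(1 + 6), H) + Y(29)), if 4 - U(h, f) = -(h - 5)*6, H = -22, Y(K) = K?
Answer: 7/1035 ≈ 0.0067633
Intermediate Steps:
U(h, f) = -26 + 6*h (U(h, f) = 4 - (-1)*(h - 5)*6 = 4 - (-1)*(-5 + h)*6 = 4 - (-1)*(-30 + 6*h) = 4 - (30 - 6*h) = 4 + (-30 + 6*h) = -26 + 6*h)
1/(U(6*4 + 1/(1 + 6), H) + Y(29)) = 1/((-26 + 6*(6*4 + 1/(1 + 6))) + 29) = 1/((-26 + 6*(24 + 1/7)) + 29) = 1/((-26 + 6*(24 + ⅐)) + 29) = 1/((-26 + 6*(169/7)) + 29) = 1/((-26 + 1014/7) + 29) = 1/(832/7 + 29) = 1/(1035/7) = 7/1035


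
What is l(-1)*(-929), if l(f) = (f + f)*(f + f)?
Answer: -3716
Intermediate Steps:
l(f) = 4*f**2 (l(f) = (2*f)*(2*f) = 4*f**2)
l(-1)*(-929) = (4*(-1)**2)*(-929) = (4*1)*(-929) = 4*(-929) = -3716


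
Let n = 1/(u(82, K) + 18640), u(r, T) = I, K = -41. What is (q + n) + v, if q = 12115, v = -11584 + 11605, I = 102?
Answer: 227452913/18742 ≈ 12136.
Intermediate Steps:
v = 21
u(r, T) = 102
n = 1/18742 (n = 1/(102 + 18640) = 1/18742 ≈ 5.3356e-5)
(q + n) + v = (12115 + 1/18742) + 21 = 227059331/18742 + 21 = 227452913/18742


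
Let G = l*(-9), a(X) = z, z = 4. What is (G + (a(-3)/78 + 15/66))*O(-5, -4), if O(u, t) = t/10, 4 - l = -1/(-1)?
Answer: 22927/2145 ≈ 10.689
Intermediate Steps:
l = 3 (l = 4 - (-1)/(-1) = 4 - (-1)*(-1) = 4 - 1*1 = 4 - 1 = 3)
a(X) = 4
G = -27 (G = 3*(-9) = -27)
O(u, t) = t/10 (O(u, t) = t*(⅒) = t/10)
(G + (a(-3)/78 + 15/66))*O(-5, -4) = (-27 + (4/78 + 15/66))*((⅒)*(-4)) = (-27 + (4*(1/78) + 15*(1/66)))*(-⅖) = (-27 + (2/39 + 5/22))*(-⅖) = (-27 + 239/858)*(-⅖) = -22927/858*(-⅖) = 22927/2145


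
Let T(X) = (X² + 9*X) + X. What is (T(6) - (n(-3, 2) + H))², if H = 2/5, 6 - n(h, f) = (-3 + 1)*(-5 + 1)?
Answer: 238144/25 ≈ 9525.8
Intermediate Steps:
n(h, f) = -2 (n(h, f) = 6 - (-3 + 1)*(-5 + 1) = 6 - (-2)*(-4) = 6 - 1*8 = 6 - 8 = -2)
H = ⅖ (H = 2*(⅕) = ⅖ ≈ 0.40000)
T(X) = X² + 10*X
(T(6) - (n(-3, 2) + H))² = (6*(10 + 6) - (-2 + ⅖))² = (6*16 - 1*(-8/5))² = (96 + 8/5)² = (488/5)² = 238144/25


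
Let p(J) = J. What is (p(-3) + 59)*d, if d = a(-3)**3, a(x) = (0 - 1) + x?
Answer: -3584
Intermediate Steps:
a(x) = -1 + x
d = -64 (d = (-1 - 3)**3 = (-4)**3 = -64)
(p(-3) + 59)*d = (-3 + 59)*(-64) = 56*(-64) = -3584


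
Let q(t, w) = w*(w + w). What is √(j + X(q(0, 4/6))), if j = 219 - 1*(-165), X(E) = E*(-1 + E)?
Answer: 26*√46/9 ≈ 19.593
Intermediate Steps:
q(t, w) = 2*w² (q(t, w) = w*(2*w) = 2*w²)
j = 384 (j = 219 + 165 = 384)
√(j + X(q(0, 4/6))) = √(384 + (2*(4/6)²)*(-1 + 2*(4/6)²)) = √(384 + (2*(4*(⅙))²)*(-1 + 2*(4*(⅙))²)) = √(384 + (2*(⅔)²)*(-1 + 2*(⅔)²)) = √(384 + (2*(4/9))*(-1 + 2*(4/9))) = √(384 + 8*(-1 + 8/9)/9) = √(384 + (8/9)*(-⅑)) = √(384 - 8/81) = √(31096/81) = 26*√46/9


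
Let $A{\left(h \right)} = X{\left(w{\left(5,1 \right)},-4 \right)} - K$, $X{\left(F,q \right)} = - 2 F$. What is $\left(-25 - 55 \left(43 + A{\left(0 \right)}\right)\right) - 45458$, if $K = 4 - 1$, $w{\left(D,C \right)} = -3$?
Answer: $-48013$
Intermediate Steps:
$K = 3$
$A{\left(h \right)} = 3$ ($A{\left(h \right)} = \left(-2\right) \left(-3\right) - 3 = 6 - 3 = 3$)
$\left(-25 - 55 \left(43 + A{\left(0 \right)}\right)\right) - 45458 = \left(-25 - 55 \left(43 + 3\right)\right) - 45458 = \left(-25 - 2530\right) - 45458 = -2555 - 45458 = -48013$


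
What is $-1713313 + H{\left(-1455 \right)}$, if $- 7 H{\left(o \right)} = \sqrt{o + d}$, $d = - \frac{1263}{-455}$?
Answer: $-1713313 - \frac{3 i \sqrt{33405190}}{3185} \approx -1.7133 \cdot 10^{6} - 5.444 i$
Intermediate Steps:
$d = \frac{1263}{455}$ ($d = \left(-1263\right) \left(- \frac{1}{455}\right) = \frac{1263}{455} \approx 2.7758$)
$H{\left(o \right)} = - \frac{\sqrt{\frac{1263}{455} + o}}{7}$ ($H{\left(o \right)} = - \frac{\sqrt{o + \frac{1263}{455}}}{7} = - \frac{\sqrt{\frac{1263}{455} + o}}{7}$)
$-1713313 + H{\left(-1455 \right)} = -1713313 - \frac{\sqrt{574665 + 207025 \left(-1455\right)}}{3185} = -1713313 - \frac{\sqrt{574665 - 301221375}}{3185} = -1713313 - \frac{\sqrt{-300646710}}{3185} = -1713313 - \frac{3 i \sqrt{33405190}}{3185}$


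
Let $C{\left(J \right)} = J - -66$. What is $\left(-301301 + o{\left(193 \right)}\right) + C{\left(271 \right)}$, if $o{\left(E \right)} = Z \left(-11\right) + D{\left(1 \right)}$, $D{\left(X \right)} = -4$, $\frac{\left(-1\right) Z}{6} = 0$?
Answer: $-300968$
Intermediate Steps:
$Z = 0$ ($Z = \left(-6\right) 0 = 0$)
$o{\left(E \right)} = -4$ ($o{\left(E \right)} = 0 \left(-11\right) - 4 = 0 - 4 = -4$)
$C{\left(J \right)} = 66 + J$ ($C{\left(J \right)} = J + 66 = 66 + J$)
$\left(-301301 + o{\left(193 \right)}\right) + C{\left(271 \right)} = \left(-301301 - 4\right) + \left(66 + 271\right) = -301305 + 337 = -300968$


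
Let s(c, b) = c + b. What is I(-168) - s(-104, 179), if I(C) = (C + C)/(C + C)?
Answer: -74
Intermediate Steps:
I(C) = 1 (I(C) = (2*C)/((2*C)) = (2*C)*(1/(2*C)) = 1)
s(c, b) = b + c
I(-168) - s(-104, 179) = 1 - (179 - 104) = 1 - 1*75 = 1 - 75 = -74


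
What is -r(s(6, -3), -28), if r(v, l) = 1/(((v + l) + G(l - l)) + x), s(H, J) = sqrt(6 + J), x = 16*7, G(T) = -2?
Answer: -82/6721 + sqrt(3)/6721 ≈ -0.011943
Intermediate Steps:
x = 112
r(v, l) = 1/(110 + l + v) (r(v, l) = 1/(((v + l) - 2) + 112) = 1/(((l + v) - 2) + 112) = 1/((-2 + l + v) + 112) = 1/(110 + l + v))
-r(s(6, -3), -28) = -1/(110 - 28 + sqrt(6 - 3)) = -1/(110 - 28 + sqrt(3)) = -1/(82 + sqrt(3))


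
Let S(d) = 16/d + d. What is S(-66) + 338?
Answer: 8968/33 ≈ 271.76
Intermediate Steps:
S(d) = d + 16/d
S(-66) + 338 = (-66 + 16/(-66)) + 338 = (-66 + 16*(-1/66)) + 338 = (-66 - 8/33) + 338 = -2186/33 + 338 = 8968/33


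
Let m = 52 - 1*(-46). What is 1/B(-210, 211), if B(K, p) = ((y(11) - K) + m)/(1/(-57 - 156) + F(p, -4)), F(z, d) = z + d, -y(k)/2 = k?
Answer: 22045/30459 ≈ 0.72376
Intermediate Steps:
y(k) = -2*k
m = 98 (m = 52 + 46 = 98)
F(z, d) = d + z
B(K, p) = (76 - K)/(-853/213 + p) (B(K, p) = ((-2*11 - K) + 98)/(1/(-57 - 156) + (-4 + p)) = ((-22 - K) + 98)/(1/(-213) + (-4 + p)) = (76 - K)/(-1/213 + (-4 + p)) = (76 - K)/(-853/213 + p))
1/B(-210, 211) = 1/(213*(76 - 1*(-210))/(-853 + 213*211)) = 1/(213*(76 + 210)/(-853 + 44943)) = 1/(213*286/44090) = 1/(213*(1/44090)*286) = 1/(30459/22045) = 22045/30459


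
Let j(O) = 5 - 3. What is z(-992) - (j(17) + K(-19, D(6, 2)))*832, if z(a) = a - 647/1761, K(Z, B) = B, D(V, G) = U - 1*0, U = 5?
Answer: -12003623/1761 ≈ -6816.4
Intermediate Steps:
D(V, G) = 5 (D(V, G) = 5 - 1*0 = 5 + 0 = 5)
j(O) = 2
z(a) = -647/1761 + a (z(a) = a - 647*1/1761 = a - 647/1761 = -647/1761 + a)
z(-992) - (j(17) + K(-19, D(6, 2)))*832 = (-647/1761 - 992) - (2 + 5)*832 = -1747559/1761 - 7*832 = -1747559/1761 - 1*5824 = -1747559/1761 - 5824 = -12003623/1761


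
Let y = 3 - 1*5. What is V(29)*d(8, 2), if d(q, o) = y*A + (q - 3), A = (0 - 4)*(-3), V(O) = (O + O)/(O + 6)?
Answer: -1102/35 ≈ -31.486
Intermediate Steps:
y = -2 (y = 3 - 5 = -2)
V(O) = 2*O/(6 + O) (V(O) = (2*O)/(6 + O) = 2*O/(6 + O))
A = 12 (A = -4*(-3) = 12)
d(q, o) = -27 + q (d(q, o) = -2*12 + (q - 3) = -24 + (-3 + q) = -27 + q)
V(29)*d(8, 2) = (2*29/(6 + 29))*(-27 + 8) = (2*29/35)*(-19) = (2*29*(1/35))*(-19) = (58/35)*(-19) = -1102/35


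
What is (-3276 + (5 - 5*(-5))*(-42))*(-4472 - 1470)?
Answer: 26952912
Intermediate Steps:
(-3276 + (5 - 5*(-5))*(-42))*(-4472 - 1470) = (-3276 + (5 + 25)*(-42))*(-5942) = (-3276 + 30*(-42))*(-5942) = (-3276 - 1260)*(-5942) = -4536*(-5942) = 26952912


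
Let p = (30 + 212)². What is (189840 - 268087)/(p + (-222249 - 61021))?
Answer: 78247/224706 ≈ 0.34822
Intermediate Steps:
p = 58564 (p = 242² = 58564)
(189840 - 268087)/(p + (-222249 - 61021)) = (189840 - 268087)/(58564 + (-222249 - 61021)) = -78247/(58564 - 283270) = -78247/(-224706) = -78247*(-1/224706) = 78247/224706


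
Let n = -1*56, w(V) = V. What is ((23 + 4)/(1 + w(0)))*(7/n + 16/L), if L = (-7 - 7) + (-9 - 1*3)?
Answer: -2079/104 ≈ -19.990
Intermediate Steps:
L = -26 (L = -14 + (-9 - 3) = -14 - 12 = -26)
n = -56
((23 + 4)/(1 + w(0)))*(7/n + 16/L) = ((23 + 4)/(1 + 0))*(7/(-56) + 16/(-26)) = (27/1)*(7*(-1/56) + 16*(-1/26)) = (27*1)*(-⅛ - 8/13) = 27*(-77/104) = -2079/104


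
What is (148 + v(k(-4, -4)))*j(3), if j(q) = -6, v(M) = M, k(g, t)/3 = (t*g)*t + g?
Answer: 336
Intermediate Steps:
k(g, t) = 3*g + 3*g*t**2 (k(g, t) = 3*((t*g)*t + g) = 3*((g*t)*t + g) = 3*(g*t**2 + g) = 3*(g + g*t**2) = 3*g + 3*g*t**2)
(148 + v(k(-4, -4)))*j(3) = (148 + 3*(-4)*(1 + (-4)**2))*(-6) = (148 + 3*(-4)*(1 + 16))*(-6) = (148 + 3*(-4)*17)*(-6) = (148 - 204)*(-6) = -56*(-6) = 336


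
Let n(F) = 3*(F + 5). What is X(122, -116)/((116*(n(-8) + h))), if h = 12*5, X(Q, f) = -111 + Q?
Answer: 11/5916 ≈ 0.0018594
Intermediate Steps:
n(F) = 15 + 3*F (n(F) = 3*(5 + F) = 15 + 3*F)
h = 60
X(122, -116)/((116*(n(-8) + h))) = (-111 + 122)/((116*((15 + 3*(-8)) + 60))) = 11/((116*((15 - 24) + 60))) = 11/((116*(-9 + 60))) = 11/((116*51)) = 11/5916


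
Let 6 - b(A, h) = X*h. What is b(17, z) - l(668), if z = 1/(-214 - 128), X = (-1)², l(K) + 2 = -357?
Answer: 124831/342 ≈ 365.00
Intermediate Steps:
l(K) = -359 (l(K) = -2 - 357 = -359)
X = 1
z = -1/342 (z = 1/(-342) = -1/342 ≈ -0.0029240)
b(A, h) = 6 - h
b(17, z) - l(668) = (6 - 1*(-1/342)) - 1*(-359) = (6 + 1/342) + 359 = 2053/342 + 359 = 124831/342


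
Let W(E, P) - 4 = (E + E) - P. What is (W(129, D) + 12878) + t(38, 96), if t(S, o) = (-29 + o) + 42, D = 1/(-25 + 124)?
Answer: 1311650/99 ≈ 13249.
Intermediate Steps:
D = 1/99 ≈ 0.010101
W(E, P) = 4 - P + 2*E (W(E, P) = 4 + ((E + E) - P) = 4 + (2*E - P) = 4 + (-P + 2*E) = 4 - P + 2*E)
t(S, o) = 13 + o
(W(129, D) + 12878) + t(38, 96) = ((4 - 1*1/99 + 2*129) + 12878) + (13 + 96) = ((4 - 1/99 + 258) + 12878) + 109 = (25937/99 + 12878) + 109 = 1300859/99 + 109 = 1311650/99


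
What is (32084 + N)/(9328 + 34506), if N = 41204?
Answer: 36644/21917 ≈ 1.6719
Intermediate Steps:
(32084 + N)/(9328 + 34506) = (32084 + 41204)/(9328 + 34506) = 73288/43834 = 73288*(1/43834) = 36644/21917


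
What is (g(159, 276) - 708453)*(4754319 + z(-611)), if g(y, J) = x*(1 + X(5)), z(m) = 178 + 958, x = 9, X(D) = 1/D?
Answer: -3368965002201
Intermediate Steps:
X(D) = 1/D
z(m) = 1136
g(y, J) = 54/5 (g(y, J) = 9*(1 + 1/5) = 9*(1 + ⅕) = 9*(6/5) = 54/5)
(g(159, 276) - 708453)*(4754319 + z(-611)) = (54/5 - 708453)*(4754319 + 1136) = -3542211/5*4755455 = -3368965002201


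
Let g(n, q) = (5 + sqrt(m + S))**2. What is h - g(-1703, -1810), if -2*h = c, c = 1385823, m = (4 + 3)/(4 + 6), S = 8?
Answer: -3464726/5 - sqrt(870) ≈ -6.9298e+5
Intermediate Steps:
m = 7/10 ≈ 0.70000
g(n, q) = (5 + sqrt(870)/10)**2 (g(n, q) = (5 + sqrt(7/10 + 8))**2 = (5 + sqrt(87/10))**2 = (5 + sqrt(870)/10)**2)
h = -1385823/2 (h = -1/2*1385823 = -1385823/2 ≈ -6.9291e+5)
h - g(-1703, -1810) = -1385823/2 - (337/10 + sqrt(870)) = -1385823/2 + (-337/10 - sqrt(870)) = -3464726/5 - sqrt(870)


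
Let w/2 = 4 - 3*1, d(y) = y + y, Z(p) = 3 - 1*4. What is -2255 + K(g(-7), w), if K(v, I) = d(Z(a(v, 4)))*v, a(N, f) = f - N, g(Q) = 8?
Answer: -2271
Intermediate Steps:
Z(p) = -1 (Z(p) = 3 - 4 = -1)
d(y) = 2*y
w = 2 (w = 2*(4 - 3*1) = 2*(4 - 3) = 2*1 = 2)
K(v, I) = -2*v (K(v, I) = (2*(-1))*v = -2*v)
-2255 + K(g(-7), w) = -2255 - 2*8 = -2255 - 16 = -2271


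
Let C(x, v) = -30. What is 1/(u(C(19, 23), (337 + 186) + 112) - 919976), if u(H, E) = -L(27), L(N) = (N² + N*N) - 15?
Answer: -1/921419 ≈ -1.0853e-6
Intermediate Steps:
L(N) = -15 + 2*N² (L(N) = (N² + N²) - 15 = 2*N² - 15 = -15 + 2*N²)
u(H, E) = -1443 (u(H, E) = -(-15 + 2*27²) = -(-15 + 2*729) = -(-15 + 1458) = -1*1443 = -1443)
1/(u(C(19, 23), (337 + 186) + 112) - 919976) = 1/(-1443 - 919976) = 1/(-921419) = -1/921419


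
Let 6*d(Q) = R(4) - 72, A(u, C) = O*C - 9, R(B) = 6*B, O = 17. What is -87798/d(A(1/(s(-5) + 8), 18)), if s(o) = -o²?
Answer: 43899/4 ≈ 10975.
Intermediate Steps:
A(u, C) = -9 + 17*C (A(u, C) = 17*C - 9 = -9 + 17*C)
d(Q) = -8 (d(Q) = (6*4 - 72)/6 = (24 - 72)/6 = (⅙)*(-48) = -8)
-87798/d(A(1/(s(-5) + 8), 18)) = -87798/(-8) = -87798*(-⅛) = 43899/4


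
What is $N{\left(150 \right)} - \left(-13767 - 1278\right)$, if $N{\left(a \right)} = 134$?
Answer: $15179$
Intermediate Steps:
$N{\left(150 \right)} - \left(-13767 - 1278\right) = 134 - \left(-13767 - 1278\right) = 134 - -15045 = 134 + 15045 = 15179$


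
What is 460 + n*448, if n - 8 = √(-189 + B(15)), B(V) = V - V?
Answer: 4044 + 1344*I*√21 ≈ 4044.0 + 6159.0*I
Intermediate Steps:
B(V) = 0
n = 8 + 3*I*√21 (n = 8 + √(-189 + 0) = 8 + √(-189) = 8 + 3*I*√21 ≈ 8.0 + 13.748*I)
460 + n*448 = 460 + (8 + 3*I*√21)*448 = 460 + (3584 + 1344*I*√21) = 4044 + 1344*I*√21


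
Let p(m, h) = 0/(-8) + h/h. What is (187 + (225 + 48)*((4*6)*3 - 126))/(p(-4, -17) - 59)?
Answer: 14555/58 ≈ 250.95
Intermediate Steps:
p(m, h) = 1 (p(m, h) = 0*(-⅛) + 1 = 0 + 1 = 1)
(187 + (225 + 48)*((4*6)*3 - 126))/(p(-4, -17) - 59) = (187 + (225 + 48)*((4*6)*3 - 126))/(1 - 59) = (187 + 273*(24*3 - 126))/(-58) = (187 + 273*(72 - 126))*(-1/58) = (187 + 273*(-54))*(-1/58) = (187 - 14742)*(-1/58) = -14555*(-1/58) = 14555/58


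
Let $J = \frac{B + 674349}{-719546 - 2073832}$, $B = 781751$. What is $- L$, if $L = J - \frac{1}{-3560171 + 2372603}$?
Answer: $\frac{288202495237}{552887720784} \approx 0.52127$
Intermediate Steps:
$J = - \frac{728050}{1396689}$ ($J = \frac{781751 + 674349}{-719546 - 2073832} = \frac{1456100}{-2793378} = 1456100 \left(- \frac{1}{2793378}\right) = - \frac{728050}{1396689} \approx -0.52127$)
$L = - \frac{288202495237}{552887720784}$ ($L = - \frac{728050}{1396689} - \frac{1}{-3560171 + 2372603} = - \frac{728050}{1396689} - \frac{1}{-1187568} = - \frac{728050}{1396689} - - \frac{1}{1187568} = - \frac{728050}{1396689} + \frac{1}{1187568} = - \frac{288202495237}{552887720784} \approx -0.52127$)
$- L = \left(-1\right) \left(- \frac{288202495237}{552887720784}\right) = \frac{288202495237}{552887720784}$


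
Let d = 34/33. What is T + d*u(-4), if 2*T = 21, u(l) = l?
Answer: 421/66 ≈ 6.3788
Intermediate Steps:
T = 21/2 (T = (1/2)*21 = 21/2 ≈ 10.500)
d = 34/33 (d = 34*(1/33) = 34/33 ≈ 1.0303)
T + d*u(-4) = 21/2 + (34/33)*(-4) = 21/2 - 136/33 = 421/66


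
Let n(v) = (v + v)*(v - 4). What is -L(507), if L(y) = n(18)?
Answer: -504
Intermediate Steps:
n(v) = 2*v*(-4 + v) (n(v) = (2*v)*(-4 + v) = 2*v*(-4 + v))
L(y) = 504 (L(y) = 2*18*(-4 + 18) = 2*18*14 = 504)
-L(507) = -1*504 = -504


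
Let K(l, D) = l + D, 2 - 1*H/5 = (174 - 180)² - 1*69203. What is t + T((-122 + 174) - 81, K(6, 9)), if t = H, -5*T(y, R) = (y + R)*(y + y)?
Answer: 1728413/5 ≈ 3.4568e+5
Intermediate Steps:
H = 345845 (H = 10 - 5*((174 - 180)² - 1*69203) = 10 - 5*((-6)² - 69203) = 10 - 5*(36 - 69203) = 10 - 5*(-69167) = 10 + 345835 = 345845)
K(l, D) = D + l
T(y, R) = -2*y*(R + y)/5 (T(y, R) = -(y + R)*(y + y)/5 = -(R + y)*2*y/5 = -2*y*(R + y)/5)
t = 345845
t + T((-122 + 174) - 81, K(6, 9)) = 345845 - 2*((-122 + 174) - 81)*((9 + 6) + ((-122 + 174) - 81))/5 = 345845 - 2*(52 - 81)*(15 + (52 - 81))/5 = 345845 - ⅖*(-29)*(15 - 29) = 345845 - ⅖*(-29)*(-14) = 345845 - 812/5 = 1728413/5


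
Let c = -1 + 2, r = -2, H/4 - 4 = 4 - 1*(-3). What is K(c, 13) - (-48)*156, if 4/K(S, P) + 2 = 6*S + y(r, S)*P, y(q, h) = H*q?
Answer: 2134079/285 ≈ 7488.0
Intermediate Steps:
H = 44 (H = 16 + 4*(4 - 1*(-3)) = 16 + 4*(4 + 3) = 16 + 4*7 = 16 + 28 = 44)
y(q, h) = 44*q
c = 1
K(S, P) = 4/(-2 - 88*P + 6*S) (K(S, P) = 4/(-2 + (6*S + (44*(-2))*P)) = 4/(-2 + (6*S - 88*P)) = 4/(-2 + (-88*P + 6*S)) = 4/(-2 - 88*P + 6*S))
K(c, 13) - (-48)*156 = -2/(1 - 3*1 + 44*13) - (-48)*156 = -2/(1 - 3 + 572) - 48*(-156) = -2/570 + 7488 = -2*1/570 + 7488 = -1/285 + 7488 = 2134079/285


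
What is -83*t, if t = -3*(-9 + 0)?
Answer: -2241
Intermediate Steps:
t = 27 (t = -3*(-9) = 27)
-83*t = -83*27 = -2241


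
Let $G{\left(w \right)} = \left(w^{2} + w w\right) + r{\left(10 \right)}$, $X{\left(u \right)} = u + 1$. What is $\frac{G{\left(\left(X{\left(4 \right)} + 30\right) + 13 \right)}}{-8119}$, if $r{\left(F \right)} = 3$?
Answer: $- \frac{4611}{8119} \approx -0.56793$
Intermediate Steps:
$X{\left(u \right)} = 1 + u$
$G{\left(w \right)} = 3 + 2 w^{2}$ ($G{\left(w \right)} = \left(w^{2} + w w\right) + 3 = \left(w^{2} + w^{2}\right) + 3 = 2 w^{2} + 3 = 3 + 2 w^{2}$)
$\frac{G{\left(\left(X{\left(4 \right)} + 30\right) + 13 \right)}}{-8119} = \frac{3 + 2 \left(\left(\left(1 + 4\right) + 30\right) + 13\right)^{2}}{-8119} = \left(3 + 2 \left(\left(5 + 30\right) + 13\right)^{2}\right) \left(- \frac{1}{8119}\right) = \left(3 + 2 \left(35 + 13\right)^{2}\right) \left(- \frac{1}{8119}\right) = \left(3 + 2 \cdot 48^{2}\right) \left(- \frac{1}{8119}\right) = \left(3 + 2 \cdot 2304\right) \left(- \frac{1}{8119}\right) = \left(3 + 4608\right) \left(- \frac{1}{8119}\right) = 4611 \left(- \frac{1}{8119}\right) = - \frac{4611}{8119}$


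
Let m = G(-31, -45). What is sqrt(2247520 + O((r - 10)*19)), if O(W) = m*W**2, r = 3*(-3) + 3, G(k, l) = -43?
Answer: 28*I*sqrt(2202) ≈ 1313.9*I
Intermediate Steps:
r = -6 (r = -9 + 3 = -6)
m = -43
O(W) = -43*W**2
sqrt(2247520 + O((r - 10)*19)) = sqrt(2247520 - 43*361*(-6 - 10)**2) = sqrt(2247520 - 43*(-16*19)**2) = sqrt(2247520 - 43*(-304)**2) = sqrt(2247520 - 43*92416) = sqrt(2247520 - 3973888) = sqrt(-1726368) = 28*I*sqrt(2202)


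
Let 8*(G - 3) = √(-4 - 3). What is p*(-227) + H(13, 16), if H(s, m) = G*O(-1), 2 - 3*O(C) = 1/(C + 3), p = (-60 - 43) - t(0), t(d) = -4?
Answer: 44949/2 + I*√7/16 ≈ 22475.0 + 0.16536*I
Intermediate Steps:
G = 3 + I*√7/8 (G = 3 + √(-4 - 3)/8 = 3 + √(-7)/8 = 3 + (I*√7)/8 = 3 + I*√7/8 ≈ 3.0 + 0.33072*I)
p = -99 (p = (-60 - 43) - 1*(-4) = -103 + 4 = -99)
O(C) = ⅔ - 1/(3*(3 + C)) (O(C) = ⅔ - 1/(3*(C + 3)) = ⅔ - 1/(3*(3 + C)))
H(s, m) = 3/2 + I*√7/16 (H(s, m) = (3 + I*√7/8)*((5 + 2*(-1))/(3*(3 - 1))) = (3 + I*√7/8)*((⅓)*(5 - 2)/2) = (3 + I*√7/8)*((⅓)*(½)*3) = (3 + I*√7/8)*(½) = 3/2 + I*√7/16)
p*(-227) + H(13, 16) = -99*(-227) + (3/2 + I*√7/16) = 22473 + (3/2 + I*√7/16) = 44949/2 + I*√7/16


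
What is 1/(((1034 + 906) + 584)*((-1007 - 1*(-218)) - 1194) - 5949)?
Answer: -1/5011041 ≈ -1.9956e-7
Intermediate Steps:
1/(((1034 + 906) + 584)*((-1007 - 1*(-218)) - 1194) - 5949) = 1/((1940 + 584)*((-1007 + 218) - 1194) - 5949) = 1/(2524*(-789 - 1194) - 5949) = 1/(2524*(-1983) - 5949) = 1/(-5005092 - 5949) = 1/(-5011041) = -1/5011041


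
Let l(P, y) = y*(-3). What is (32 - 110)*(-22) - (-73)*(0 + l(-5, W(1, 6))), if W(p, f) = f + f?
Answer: -912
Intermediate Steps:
W(p, f) = 2*f
l(P, y) = -3*y
(32 - 110)*(-22) - (-73)*(0 + l(-5, W(1, 6))) = (32 - 110)*(-22) - (-73)*(0 - 6*6) = -78*(-22) - (-73)*(0 - 3*12) = 1716 - (-73)*(0 - 36) = 1716 - (-73)*(-36) = 1716 - 1*2628 = 1716 - 2628 = -912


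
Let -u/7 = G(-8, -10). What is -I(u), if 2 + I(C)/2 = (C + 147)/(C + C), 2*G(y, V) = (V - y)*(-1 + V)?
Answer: 54/11 ≈ 4.9091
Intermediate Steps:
G(y, V) = (-1 + V)*(V - y)/2 (G(y, V) = ((V - y)*(-1 + V))/2 = ((-1 + V)*(V - y))/2 = (-1 + V)*(V - y)/2)
u = -77 (u = -7*((½)*(-8) + (½)*(-10)² - ½*(-10) - ½*(-10)*(-8)) = -7*(-4 + (½)*100 + 5 - 40) = -7*(-4 + 50 + 5 - 40) = -7*11 = -77)
I(C) = -4 + (147 + C)/C (I(C) = -4 + 2*((C + 147)/(C + C)) = -4 + 2*((147 + C)/((2*C))) = -4 + 2*((147 + C)*(1/(2*C))) = -4 + 2*((147 + C)/(2*C)) = -4 + (147 + C)/C)
-I(u) = -(-3 + 147/(-77)) = -(-3 + 147*(-1/77)) = -(-3 - 21/11) = -1*(-54/11) = 54/11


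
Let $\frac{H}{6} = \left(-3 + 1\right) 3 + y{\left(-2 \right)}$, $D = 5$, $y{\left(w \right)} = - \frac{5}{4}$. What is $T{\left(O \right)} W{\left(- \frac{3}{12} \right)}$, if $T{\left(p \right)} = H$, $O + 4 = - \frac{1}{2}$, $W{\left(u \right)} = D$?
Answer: $- \frac{435}{2} \approx -217.5$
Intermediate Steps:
$y{\left(w \right)} = - \frac{5}{4}$ ($y{\left(w \right)} = \left(-5\right) \frac{1}{4} = - \frac{5}{4}$)
$W{\left(u \right)} = 5$
$O = - \frac{9}{2}$ ($O = -4 - \frac{1}{2} = - \frac{9}{2} \approx -4.5$)
$H = - \frac{87}{2}$ ($H = 6 \left(\left(-3 + 1\right) 3 - \frac{5}{4}\right) = 6 \left(\left(-2\right) 3 - \frac{5}{4}\right) = 6 \left(-6 - \frac{5}{4}\right) = 6 \left(- \frac{29}{4}\right) = - \frac{87}{2} \approx -43.5$)
$T{\left(p \right)} = - \frac{87}{2}$
$T{\left(O \right)} W{\left(- \frac{3}{12} \right)} = \left(- \frac{87}{2}\right) 5 = - \frac{435}{2}$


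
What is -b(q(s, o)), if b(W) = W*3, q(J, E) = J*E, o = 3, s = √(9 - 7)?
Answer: -9*√2 ≈ -12.728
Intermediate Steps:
s = √2 ≈ 1.4142
q(J, E) = E*J
b(W) = 3*W
-b(q(s, o)) = -3*3*√2 = -9*√2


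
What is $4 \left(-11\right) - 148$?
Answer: $-192$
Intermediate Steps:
$4 \left(-11\right) - 148 = -44 - 148 = -192$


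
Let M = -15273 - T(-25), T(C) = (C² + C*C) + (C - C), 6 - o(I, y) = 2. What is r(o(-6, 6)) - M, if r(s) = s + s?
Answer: 16531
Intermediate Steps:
o(I, y) = 4 (o(I, y) = 6 - 1*2 = 6 - 2 = 4)
T(C) = 2*C² (T(C) = (C² + C²) + 0 = 2*C² + 0 = 2*C²)
r(s) = 2*s
M = -16523 (M = -15273 - 2*(-25)² = -15273 - 2*625 = -15273 - 1*1250 = -15273 - 1250 = -16523)
r(o(-6, 6)) - M = 2*4 - 1*(-16523) = 8 + 16523 = 16531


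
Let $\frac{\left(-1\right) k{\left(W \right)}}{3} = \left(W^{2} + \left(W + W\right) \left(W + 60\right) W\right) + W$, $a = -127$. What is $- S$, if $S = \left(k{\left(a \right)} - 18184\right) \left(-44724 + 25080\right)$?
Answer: $126068670192$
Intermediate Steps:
$k{\left(W \right)} = - 3 W - 3 W^{2} - 6 W^{2} \left(60 + W\right)$ ($k{\left(W \right)} = - 3 \left(\left(W^{2} + \left(W + W\right) \left(W + 60\right) W\right) + W\right) = - 3 \left(\left(W^{2} + 2 W \left(60 + W\right) W\right) + W\right) = - 3 \left(\left(W^{2} + 2 W^{2} \left(60 + W\right)\right) + W\right) = - 3 \left(W + W^{2} + 2 W^{2} \left(60 + W\right)\right) = - 3 W - 3 W^{2} - 6 W^{2} \left(60 + W\right)$)
$S = -126068670192$ ($S = \left(\left(-3\right) \left(-127\right) \left(1 + 2 \left(-127\right)^{2} + 121 \left(-127\right)\right) - 18184\right) \left(-44724 + 25080\right) = \left(\left(-3\right) \left(-127\right) \left(1 + 2 \cdot 16129 - 15367\right) - 18184\right) \left(-19644\right) = \left(\left(-3\right) \left(-127\right) \left(1 + 32258 - 15367\right) - 18184\right) \left(-19644\right) = \left(\left(-3\right) \left(-127\right) 16892 - 18184\right) \left(-19644\right) = \left(6435852 - 18184\right) \left(-19644\right) = 6417668 \left(-19644\right) = -126068670192$)
$- S = \left(-1\right) \left(-126068670192\right) = 126068670192$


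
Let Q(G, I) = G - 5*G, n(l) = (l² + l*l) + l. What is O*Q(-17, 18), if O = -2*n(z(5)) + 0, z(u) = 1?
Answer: -408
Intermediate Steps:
n(l) = l + 2*l² (n(l) = (l² + l²) + l = 2*l² + l = l + 2*l²)
Q(G, I) = -4*G
O = -6 (O = -2*(1 + 2*1) + 0 = -2*(1 + 2) + 0 = -2*3 + 0 = -6 + 0 = -6)
O*Q(-17, 18) = -(-24)*(-17) = -6*68 = -408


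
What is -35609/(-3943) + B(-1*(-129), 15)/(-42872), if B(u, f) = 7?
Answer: 1526601447/169044296 ≈ 9.0308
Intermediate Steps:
-35609/(-3943) + B(-1*(-129), 15)/(-42872) = -35609/(-3943) + 7/(-42872) = -35609*(-1/3943) + 7*(-1/42872) = 35609/3943 - 7/42872 = 1526601447/169044296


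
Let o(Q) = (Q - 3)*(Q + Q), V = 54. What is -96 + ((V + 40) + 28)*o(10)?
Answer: 16984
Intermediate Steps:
o(Q) = 2*Q*(-3 + Q) (o(Q) = (-3 + Q)*(2*Q) = 2*Q*(-3 + Q))
-96 + ((V + 40) + 28)*o(10) = -96 + ((54 + 40) + 28)*(2*10*(-3 + 10)) = -96 + (94 + 28)*(2*10*7) = -96 + 122*140 = -96 + 17080 = 16984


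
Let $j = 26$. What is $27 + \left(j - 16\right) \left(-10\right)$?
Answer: $-73$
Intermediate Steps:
$27 + \left(j - 16\right) \left(-10\right) = 27 + \left(26 - 16\right) \left(-10\right) = 27 + 10 \left(-10\right) = 27 - 100 = -73$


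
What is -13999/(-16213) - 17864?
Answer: -289615033/16213 ≈ -17863.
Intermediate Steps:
-13999/(-16213) - 17864 = -13999*(-1/16213) - 17864 = 13999/16213 - 17864 = -289615033/16213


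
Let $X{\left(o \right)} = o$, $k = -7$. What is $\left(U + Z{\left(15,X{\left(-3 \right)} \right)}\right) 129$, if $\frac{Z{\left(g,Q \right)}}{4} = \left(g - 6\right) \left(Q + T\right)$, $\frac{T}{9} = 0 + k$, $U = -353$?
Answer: $-352041$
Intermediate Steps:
$T = -63$ ($T = 9 \left(0 - 7\right) = 9 \left(-7\right) = -63$)
$Z{\left(g,Q \right)} = 4 \left(-63 + Q\right) \left(-6 + g\right)$ ($Z{\left(g,Q \right)} = 4 \left(g - 6\right) \left(Q - 63\right) = 4 \left(-6 + g\right) \left(-63 + Q\right) = 4 \left(-63 + Q\right) \left(-6 + g\right)$)
$\left(U + Z{\left(15,X{\left(-3 \right)} \right)}\right) 129 = \left(-353 + \left(1512 - 3780 - -72 + 4 \left(-3\right) 15\right)\right) 129 = \left(-353 + \left(1512 - 3780 + 72 - 180\right)\right) 129 = \left(-353 - 2376\right) 129 = \left(-2729\right) 129 = -352041$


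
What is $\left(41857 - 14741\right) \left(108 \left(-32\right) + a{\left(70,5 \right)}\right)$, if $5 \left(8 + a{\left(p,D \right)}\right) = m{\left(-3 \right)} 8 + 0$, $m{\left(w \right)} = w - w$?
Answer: $-93929824$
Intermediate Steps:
$m{\left(w \right)} = 0$
$a{\left(p,D \right)} = -8$ ($a{\left(p,D \right)} = -8 + \frac{0 \cdot 8 + 0}{5} = -8 + \frac{0 + 0}{5} = -8 + \frac{1}{5} \cdot 0 = -8 + 0 = -8$)
$\left(41857 - 14741\right) \left(108 \left(-32\right) + a{\left(70,5 \right)}\right) = \left(41857 - 14741\right) \left(108 \left(-32\right) - 8\right) = 27116 \left(-3456 - 8\right) = 27116 \left(-3464\right) = -93929824$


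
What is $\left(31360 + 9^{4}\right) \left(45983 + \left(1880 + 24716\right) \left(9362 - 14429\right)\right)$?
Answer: $-5108563502029$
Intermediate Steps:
$\left(31360 + 9^{4}\right) \left(45983 + \left(1880 + 24716\right) \left(9362 - 14429\right)\right) = \left(31360 + 6561\right) \left(45983 + 26596 \left(-5067\right)\right) = 37921 \left(45983 - 134761932\right) = 37921 \left(-134715949\right) = -5108563502029$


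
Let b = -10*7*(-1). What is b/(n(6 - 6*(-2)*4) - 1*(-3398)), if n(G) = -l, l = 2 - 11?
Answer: 70/3407 ≈ 0.020546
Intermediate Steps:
l = -9
n(G) = 9 (n(G) = -1*(-9) = 9)
b = 70 (b = -70*(-1) = 70)
b/(n(6 - 6*(-2)*4) - 1*(-3398)) = 70/(9 - 1*(-3398)) = 70/(9 + 3398) = 70/3407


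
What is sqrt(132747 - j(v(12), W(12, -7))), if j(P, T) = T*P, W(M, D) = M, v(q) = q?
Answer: sqrt(132603) ≈ 364.15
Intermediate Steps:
j(P, T) = P*T
sqrt(132747 - j(v(12), W(12, -7))) = sqrt(132747 - 12*12) = sqrt(132747 - 1*144) = sqrt(132747 - 144) = sqrt(132603)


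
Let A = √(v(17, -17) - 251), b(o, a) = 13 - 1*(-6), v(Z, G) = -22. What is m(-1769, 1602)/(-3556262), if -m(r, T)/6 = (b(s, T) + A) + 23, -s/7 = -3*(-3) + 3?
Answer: 126/1778131 + 3*I*√273/1778131 ≈ 7.0861e-5 + 2.7877e-5*I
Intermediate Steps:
s = -84 (s = -7*(-3*(-3) + 3) = -7*(9 + 3) = -7*12 = -84)
b(o, a) = 19 (b(o, a) = 13 + 6 = 19)
A = I*√273 (A = √(-22 - 251) = √(-273) = I*√273 ≈ 16.523*I)
m(r, T) = -252 - 6*I*√273 (m(r, T) = -6*((19 + I*√273) + 23) = -6*(42 + I*√273) = -252 - 6*I*√273)
m(-1769, 1602)/(-3556262) = (-252 - 6*I*√273)/(-3556262) = (-252 - 6*I*√273)*(-1/3556262) = 126/1778131 + 3*I*√273/1778131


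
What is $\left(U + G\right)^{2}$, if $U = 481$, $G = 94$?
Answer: $330625$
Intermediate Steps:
$\left(U + G\right)^{2} = \left(481 + 94\right)^{2} = 575^{2} = 330625$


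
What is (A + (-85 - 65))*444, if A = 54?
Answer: -42624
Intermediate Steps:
(A + (-85 - 65))*444 = (54 + (-85 - 65))*444 = (54 - 150)*444 = -96*444 = -42624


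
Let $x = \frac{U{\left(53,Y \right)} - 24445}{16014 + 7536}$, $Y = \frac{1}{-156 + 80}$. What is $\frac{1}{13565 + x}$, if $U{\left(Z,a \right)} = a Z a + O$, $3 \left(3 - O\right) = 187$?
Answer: $\frac{408074400}{5535104625071} \approx 7.3725 \cdot 10^{-5}$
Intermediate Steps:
$O = - \frac{178}{3}$ ($O = 3 - \frac{187}{3} = - \frac{178}{3} \approx -59.333$)
$Y = - \frac{1}{76}$ ($Y = \frac{1}{-76} = - \frac{1}{76} \approx -0.013158$)
$U{\left(Z,a \right)} = - \frac{178}{3} + Z a^{2}$ ($U{\left(Z,a \right)} = a Z a - \frac{178}{3} = Z a a - \frac{178}{3} = Z a^{2} - \frac{178}{3} = - \frac{178}{3} + Z a^{2}$)
$x = - \frac{424610929}{408074400}$ ($x = \frac{\left(- \frac{178}{3} + 53 \left(- \frac{1}{76}\right)^{2}\right) - 24445}{16014 + 7536} = \frac{\left(- \frac{178}{3} + 53 \cdot \frac{1}{5776}\right) - 24445}{23550} = \left(\left(- \frac{178}{3} + \frac{53}{5776}\right) - 24445\right) \frac{1}{23550} = \left(- \frac{1027969}{17328} - 24445\right) \frac{1}{23550} = \left(- \frac{424610929}{17328}\right) \frac{1}{23550} = - \frac{424610929}{408074400} \approx -1.0405$)
$\frac{1}{13565 + x} = \frac{1}{13565 - \frac{424610929}{408074400}} = \frac{1}{\frac{5535104625071}{408074400}} = \frac{408074400}{5535104625071}$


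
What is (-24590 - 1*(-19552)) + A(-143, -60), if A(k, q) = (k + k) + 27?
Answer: -5297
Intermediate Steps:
A(k, q) = 27 + 2*k (A(k, q) = 2*k + 27 = 27 + 2*k)
(-24590 - 1*(-19552)) + A(-143, -60) = (-24590 - 1*(-19552)) + (27 + 2*(-143)) = (-24590 + 19552) + (27 - 286) = -5038 - 259 = -5297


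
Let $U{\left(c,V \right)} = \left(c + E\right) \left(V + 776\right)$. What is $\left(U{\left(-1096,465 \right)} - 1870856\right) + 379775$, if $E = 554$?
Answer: $-2163703$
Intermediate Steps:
$U{\left(c,V \right)} = \left(554 + c\right) \left(776 + V\right)$ ($U{\left(c,V \right)} = \left(c + 554\right) \left(V + 776\right) = \left(554 + c\right) \left(776 + V\right)$)
$\left(U{\left(-1096,465 \right)} - 1870856\right) + 379775 = \left(\left(429904 + 554 \cdot 465 + 776 \left(-1096\right) + 465 \left(-1096\right)\right) - 1870856\right) + 379775 = \left(\left(429904 + 257610 - 850496 - 509640\right) - 1870856\right) + 379775 = \left(-672622 - 1870856\right) + 379775 = -2543478 + 379775 = -2163703$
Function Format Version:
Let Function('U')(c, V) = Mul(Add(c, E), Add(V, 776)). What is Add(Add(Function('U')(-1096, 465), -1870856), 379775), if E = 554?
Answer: -2163703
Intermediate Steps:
Function('U')(c, V) = Mul(Add(554, c), Add(776, V)) (Function('U')(c, V) = Mul(Add(c, 554), Add(V, 776)) = Mul(Add(554, c), Add(776, V)))
Add(Add(Function('U')(-1096, 465), -1870856), 379775) = Add(Add(Add(429904, Mul(554, 465), Mul(776, -1096), Mul(465, -1096)), -1870856), 379775) = Add(Add(Add(429904, 257610, -850496, -509640), -1870856), 379775) = Add(Add(-672622, -1870856), 379775) = Add(-2543478, 379775) = -2163703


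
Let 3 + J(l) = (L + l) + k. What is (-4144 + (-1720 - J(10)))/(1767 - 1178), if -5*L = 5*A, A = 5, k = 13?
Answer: -5879/589 ≈ -9.9813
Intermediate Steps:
L = -5 ≈ -5.0000
J(l) = 5 + l (J(l) = -3 + ((-5 + l) + 13) = -3 + (8 + l) = 5 + l)
(-4144 + (-1720 - J(10)))/(1767 - 1178) = (-4144 + (-1720 - (5 + 10)))/(1767 - 1178) = (-4144 + (-1720 - 1*15))/589 = (-4144 + (-1720 - 15))*(1/589) = (-4144 - 1735)*(1/589) = -5879*1/589 = -5879/589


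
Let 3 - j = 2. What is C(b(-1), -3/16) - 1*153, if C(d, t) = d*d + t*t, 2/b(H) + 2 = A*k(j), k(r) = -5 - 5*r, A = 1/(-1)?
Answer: -39143/256 ≈ -152.90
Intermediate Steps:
A = -1
j = 1 (j = 3 - 1*2 = 3 - 2 = 1)
b(H) = ¼ (b(H) = 2/(-2 - (-5 - 5*1)) = 2/(-2 - (-5 - 5)) = 2/(-2 - 1*(-10)) = 2/(-2 + 10) = 2/8 = 2*(⅛) = ¼)
C(d, t) = d² + t²
C(b(-1), -3/16) - 1*153 = ((¼)² + (-3/16)²) - 1*153 = (1/16 + (-3*1/16)²) - 153 = (1/16 + (-3/16)²) - 153 = (1/16 + 9/256) - 153 = 25/256 - 153 = -39143/256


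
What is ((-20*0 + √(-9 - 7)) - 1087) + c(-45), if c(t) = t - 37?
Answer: -1169 + 4*I ≈ -1169.0 + 4.0*I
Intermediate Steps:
c(t) = -37 + t
((-20*0 + √(-9 - 7)) - 1087) + c(-45) = ((-20*0 + √(-9 - 7)) - 1087) + (-37 - 45) = ((0 + √(-16)) - 1087) - 82 = ((0 + 4*I) - 1087) - 82 = (4*I - 1087) - 82 = (-1087 + 4*I) - 82 = -1169 + 4*I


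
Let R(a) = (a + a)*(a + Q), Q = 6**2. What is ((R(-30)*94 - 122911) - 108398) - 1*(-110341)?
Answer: -154808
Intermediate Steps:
Q = 36
R(a) = 2*a*(36 + a) (R(a) = (a + a)*(a + 36) = (2*a)*(36 + a) = 2*a*(36 + a))
((R(-30)*94 - 122911) - 108398) - 1*(-110341) = (((2*(-30)*(36 - 30))*94 - 122911) - 108398) - 1*(-110341) = (((2*(-30)*6)*94 - 122911) - 108398) + 110341 = ((-360*94 - 122911) - 108398) + 110341 = ((-33840 - 122911) - 108398) + 110341 = (-156751 - 108398) + 110341 = -265149 + 110341 = -154808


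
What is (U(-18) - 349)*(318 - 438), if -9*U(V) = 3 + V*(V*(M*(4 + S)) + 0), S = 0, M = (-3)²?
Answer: 197440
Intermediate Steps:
M = 9
U(V) = -⅓ - 4*V² (U(V) = -(3 + V*(V*(9*(4 + 0)) + 0))/9 = -(3 + V*(V*(9*4) + 0))/9 = -(3 + V*(V*36 + 0))/9 = -(3 + V*(36*V + 0))/9 = -(3 + V*(36*V))/9 = -(3 + 36*V²)/9 = -⅓ - 4*V²)
(U(-18) - 349)*(318 - 438) = ((-⅓ - 4*(-18)²) - 349)*(318 - 438) = ((-⅓ - 4*324) - 349)*(-120) = ((-⅓ - 1296) - 349)*(-120) = (-3889/3 - 349)*(-120) = -4936/3*(-120) = 197440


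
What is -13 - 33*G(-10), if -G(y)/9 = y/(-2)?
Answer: 1472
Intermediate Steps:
G(y) = 9*y/2 (G(y) = -9*y/(-2) = -9*y*(-1)/2 = -(-9)*y/2 = 9*y/2)
-13 - 33*G(-10) = -13 - 297*(-10)/2 = -13 - 33*(-45) = -13 + 1485 = 1472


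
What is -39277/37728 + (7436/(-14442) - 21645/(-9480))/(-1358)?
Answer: -5077549259521/4871208728736 ≈ -1.0424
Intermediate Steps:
-39277/37728 + (7436/(-14442) - 21645/(-9480))/(-1358) = -39277*1/37728 + (7436*(-1/14442) - 21645*(-1/9480))*(-1/1358) = -39277/37728 + (-3718/7221 + 1443/632)*(-1/1358) = -39277/37728 + (8070127/4563672)*(-1/1358) = -39277/37728 - 8070127/6197466576 = -5077549259521/4871208728736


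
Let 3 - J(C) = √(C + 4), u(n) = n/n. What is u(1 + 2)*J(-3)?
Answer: 2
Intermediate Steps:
u(n) = 1
J(C) = 3 - √(4 + C) (J(C) = 3 - √(C + 4) = 3 - √(4 + C))
u(1 + 2)*J(-3) = 1*(3 - √(4 - 3)) = 1*(3 - √1) = 1*(3 - 1*1) = 1*(3 - 1) = 1*2 = 2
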